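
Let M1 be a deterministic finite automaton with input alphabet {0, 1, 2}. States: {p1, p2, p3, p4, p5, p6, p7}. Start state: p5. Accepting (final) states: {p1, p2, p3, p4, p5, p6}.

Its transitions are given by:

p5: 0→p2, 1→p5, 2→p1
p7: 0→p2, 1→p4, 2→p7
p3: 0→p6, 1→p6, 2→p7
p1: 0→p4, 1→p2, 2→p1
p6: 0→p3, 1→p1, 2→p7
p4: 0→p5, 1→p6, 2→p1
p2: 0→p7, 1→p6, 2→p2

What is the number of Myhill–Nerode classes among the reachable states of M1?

7

P0 = {p1,p2,p3,p4,p5,p6} | {p7}.
On input 0, block {p1,p2,p3,p4,p5,p6} splits into {p1,p3,p4,p5,p6} and {p2}.
On input 0, block {p1,p3,p4,p5,p6} splits into {p1,p3,p4,p6} and {p5}.
Split {p1,p3,p4,p6} by δ(·,0) → {p1,p3,p6} and {p4}.
Split {p1,p3,p6} by δ(·,0) → {p3,p6} and {p1}.
On input 1, block {p3,p6} splits into {p3} and {p6}.
Stable partition: {p3} | {p7} | {p2} | {p5} | {p4} | {p1} | {p6} — 7 equivalence classes.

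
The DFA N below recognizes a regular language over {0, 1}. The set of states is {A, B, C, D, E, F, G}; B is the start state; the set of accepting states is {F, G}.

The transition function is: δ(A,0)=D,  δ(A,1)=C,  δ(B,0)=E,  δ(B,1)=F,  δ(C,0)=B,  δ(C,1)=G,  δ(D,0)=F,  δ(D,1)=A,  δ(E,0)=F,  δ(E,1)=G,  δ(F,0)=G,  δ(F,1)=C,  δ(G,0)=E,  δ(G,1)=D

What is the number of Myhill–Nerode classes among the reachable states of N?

Start with accepting vs non-accepting: {F,G} | {A,B,C,D,E}.
On input 0, block {F,G} splits into {F} and {G}.
On input 0, block {A,B,C,D,E} splits into {A,B,C} and {D,E}.
Refine {A,B,C} on symbol 0: members go to different blocks, giving {A,B} and {C}.
Split {A,B} by δ(·,1) → {A} and {B}.
Refine {D,E} on symbol 1: members go to different blocks, giving {D} and {E}.
Stable partition: {F} | {A} | {G} | {D} | {C} | {B} | {E} — 7 equivalence classes.

7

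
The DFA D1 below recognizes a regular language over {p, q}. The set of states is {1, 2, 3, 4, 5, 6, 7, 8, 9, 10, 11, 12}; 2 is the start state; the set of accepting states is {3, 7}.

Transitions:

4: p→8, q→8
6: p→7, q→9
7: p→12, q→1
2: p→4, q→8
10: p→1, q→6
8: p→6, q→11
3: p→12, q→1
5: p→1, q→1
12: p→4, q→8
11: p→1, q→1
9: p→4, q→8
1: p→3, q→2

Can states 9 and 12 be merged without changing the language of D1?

Yes

States {5,10} cannot be reached from the start state, so discard them.
Initial partition by acceptance: {3,7} | {1,2,4,6,8,9,11,12}.
On input p, block {1,2,4,6,8,9,11,12} splits into {2,4,8,9,11,12} and {1,6}.
Split {2,4,8,9,11,12} by δ(·,p) → {2,4,9,12} and {8,11}.
Split {2,4,9,12} by δ(·,p) → {2,9,12} and {4}.
Refine {8,11} on symbol q: members go to different blocks, giving {8} and {11}.
No further refinement is possible. Final partition (6 blocks): {3,7} | {2,9,12} | {1,6} | {8} | {4} | {11}.
9 and 12 lie in the same block of the stable partition, so they are equivalent — no string distinguishes them.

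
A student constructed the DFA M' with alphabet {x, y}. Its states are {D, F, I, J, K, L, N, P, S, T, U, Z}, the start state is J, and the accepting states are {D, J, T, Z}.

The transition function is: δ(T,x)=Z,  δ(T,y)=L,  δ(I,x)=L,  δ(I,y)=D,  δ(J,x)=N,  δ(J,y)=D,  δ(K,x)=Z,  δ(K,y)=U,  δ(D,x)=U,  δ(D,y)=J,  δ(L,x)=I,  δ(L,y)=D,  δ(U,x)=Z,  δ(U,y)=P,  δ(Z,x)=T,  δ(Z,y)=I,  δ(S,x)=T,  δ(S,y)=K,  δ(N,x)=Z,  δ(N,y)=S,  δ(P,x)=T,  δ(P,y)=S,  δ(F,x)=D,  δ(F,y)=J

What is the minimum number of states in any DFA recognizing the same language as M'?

4

First remove the unreachable states {F}; 11 states remain.
Start with accepting vs non-accepting: {D,J,T,Z} | {I,K,L,N,P,S,U}.
On input x, block {D,J,T,Z} splits into {D,J} and {T,Z}.
Refine {I,K,L,N,P,S,U} on symbol x: members go to different blocks, giving {K,N,P,S,U} and {I,L}.
The partition is now stable with 4 blocks: {D,J} | {K,N,P,S,U} | {T,Z} | {I,L}.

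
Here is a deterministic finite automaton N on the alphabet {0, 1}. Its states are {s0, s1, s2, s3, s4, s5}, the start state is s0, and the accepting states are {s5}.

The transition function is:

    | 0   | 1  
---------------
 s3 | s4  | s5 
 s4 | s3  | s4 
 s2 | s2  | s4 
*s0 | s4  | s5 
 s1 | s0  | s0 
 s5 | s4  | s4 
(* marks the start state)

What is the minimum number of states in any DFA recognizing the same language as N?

3

First remove the unreachable states {s1,s2}; 4 states remain.
Start with accepting vs non-accepting: {s5} | {s0,s3,s4}.
On input 1, block {s0,s3,s4} splits into {s0,s3} and {s4}.
Stable partition: {s5} | {s0,s3} | {s4} — 3 equivalence classes.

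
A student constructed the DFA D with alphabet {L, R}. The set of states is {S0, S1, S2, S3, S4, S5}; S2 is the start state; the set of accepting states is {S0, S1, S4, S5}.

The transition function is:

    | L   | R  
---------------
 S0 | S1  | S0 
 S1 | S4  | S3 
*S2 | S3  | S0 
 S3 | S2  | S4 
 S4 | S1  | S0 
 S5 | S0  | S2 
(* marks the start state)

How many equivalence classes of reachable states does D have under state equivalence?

3

States {S5} cannot be reached from the start state, so discard them.
P0 = {S0,S1,S4} | {S2,S3}.
Refine {S0,S1,S4} on symbol R: members go to different blocks, giving {S0,S4} and {S1}.
The partition is now stable with 3 blocks: {S0,S4} | {S2,S3} | {S1}.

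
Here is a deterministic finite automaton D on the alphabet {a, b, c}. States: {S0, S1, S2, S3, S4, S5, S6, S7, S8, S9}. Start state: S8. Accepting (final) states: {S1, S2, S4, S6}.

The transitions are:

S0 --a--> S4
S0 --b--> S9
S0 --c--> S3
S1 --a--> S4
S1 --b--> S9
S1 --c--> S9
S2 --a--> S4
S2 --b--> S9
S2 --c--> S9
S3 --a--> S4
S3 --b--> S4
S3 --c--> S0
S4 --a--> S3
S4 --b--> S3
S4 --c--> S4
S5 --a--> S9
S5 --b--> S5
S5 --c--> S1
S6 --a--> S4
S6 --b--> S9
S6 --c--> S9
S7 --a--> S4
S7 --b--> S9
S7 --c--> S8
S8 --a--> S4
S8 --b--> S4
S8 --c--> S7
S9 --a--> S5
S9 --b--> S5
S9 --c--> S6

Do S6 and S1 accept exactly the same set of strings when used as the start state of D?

Yes

First remove the unreachable states {S2}; 9 states remain.
Initial partition by acceptance: {S1,S4,S6} | {S0,S3,S5,S7,S8,S9}.
Split {S1,S4,S6} by δ(·,a) → {S1,S6} and {S4}.
Refine {S0,S3,S5,S7,S8,S9} on symbol a: members go to different blocks, giving {S0,S3,S7,S8} and {S5,S9}.
Split {S0,S3,S7,S8} by δ(·,b) → {S0,S7} and {S3,S8}.
No further refinement is possible. Final partition (5 blocks): {S1,S6} | {S0,S7} | {S4} | {S5,S9} | {S3,S8}.
S6 and S1 lie in the same block of the stable partition, so they are equivalent — no string distinguishes them.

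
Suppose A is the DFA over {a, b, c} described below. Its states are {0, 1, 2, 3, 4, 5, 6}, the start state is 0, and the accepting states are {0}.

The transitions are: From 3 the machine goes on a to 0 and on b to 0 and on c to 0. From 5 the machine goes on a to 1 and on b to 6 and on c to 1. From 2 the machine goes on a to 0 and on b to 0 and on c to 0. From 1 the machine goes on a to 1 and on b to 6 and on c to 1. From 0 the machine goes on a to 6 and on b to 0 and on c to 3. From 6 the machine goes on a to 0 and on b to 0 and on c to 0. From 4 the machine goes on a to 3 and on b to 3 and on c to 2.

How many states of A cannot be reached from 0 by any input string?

Starting at 0 and following transitions, the reachable set is {0, 3, 6}. That leaves 1, 2, 4, 5 unreachable — 4 in total.

4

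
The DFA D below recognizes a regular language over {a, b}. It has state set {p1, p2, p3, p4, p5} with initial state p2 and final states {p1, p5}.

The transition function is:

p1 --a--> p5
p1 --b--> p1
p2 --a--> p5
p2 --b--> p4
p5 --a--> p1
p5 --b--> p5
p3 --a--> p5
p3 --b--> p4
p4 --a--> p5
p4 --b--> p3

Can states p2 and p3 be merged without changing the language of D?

Yes

All states are reachable from the start state.
Start with accepting vs non-accepting: {p1,p5} | {p2,p3,p4}.
The partition is now stable with 2 blocks: {p1,p5} | {p2,p3,p4}.
p2 and p3 lie in the same block of the stable partition, so they are equivalent — no string distinguishes them.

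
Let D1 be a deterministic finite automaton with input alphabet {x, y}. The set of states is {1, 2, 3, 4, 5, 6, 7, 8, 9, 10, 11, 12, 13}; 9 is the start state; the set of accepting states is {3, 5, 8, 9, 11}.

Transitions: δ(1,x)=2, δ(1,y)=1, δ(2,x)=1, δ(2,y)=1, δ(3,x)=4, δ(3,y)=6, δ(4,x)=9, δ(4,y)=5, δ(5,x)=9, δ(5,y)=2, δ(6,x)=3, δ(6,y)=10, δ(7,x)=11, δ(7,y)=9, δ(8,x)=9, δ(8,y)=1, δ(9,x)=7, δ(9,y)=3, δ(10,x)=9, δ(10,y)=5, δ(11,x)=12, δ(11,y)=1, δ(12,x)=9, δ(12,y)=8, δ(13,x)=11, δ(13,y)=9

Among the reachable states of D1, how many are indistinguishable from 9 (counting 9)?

Reachable states from the start: {1,2,3,4,5,6,7,8,9,10,11,12}. Unreachable: {13} — drop them.
P0 = {3,5,8,9,11} | {1,2,4,6,7,10,12}.
Split {3,5,8,9,11} by δ(·,x) → {3,9,11} and {5,8}.
Split {3,9,11} by δ(·,y) → {3,11} and {9}.
Split {1,2,4,6,7,10,12} by δ(·,x) → {4,10,12} and {1,2} and {6,7}.
Split {3,11} by δ(·,y) → {3} and {11}.
Refine {6,7} on symbol x: members go to different blocks, giving {6} and {7}.
No further refinement is possible. Final partition (8 blocks): {3} | {4,10,12} | {5,8} | {9} | {1,2} | {6} | {11} | {7}.
The equivalence class containing 9 is {9}, of size 1.

1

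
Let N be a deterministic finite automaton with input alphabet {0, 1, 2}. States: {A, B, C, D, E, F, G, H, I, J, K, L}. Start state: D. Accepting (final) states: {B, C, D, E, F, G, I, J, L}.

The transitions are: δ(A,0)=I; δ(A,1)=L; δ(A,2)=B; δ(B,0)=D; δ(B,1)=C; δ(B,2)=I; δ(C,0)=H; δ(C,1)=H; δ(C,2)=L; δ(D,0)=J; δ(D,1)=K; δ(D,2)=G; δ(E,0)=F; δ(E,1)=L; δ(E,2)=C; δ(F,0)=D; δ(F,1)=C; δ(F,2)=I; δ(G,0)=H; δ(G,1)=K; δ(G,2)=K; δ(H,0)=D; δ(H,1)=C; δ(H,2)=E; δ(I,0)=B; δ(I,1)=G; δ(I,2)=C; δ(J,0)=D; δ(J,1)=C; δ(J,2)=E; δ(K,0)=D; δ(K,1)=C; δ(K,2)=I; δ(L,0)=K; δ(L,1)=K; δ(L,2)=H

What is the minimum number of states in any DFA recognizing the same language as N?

First remove the unreachable states {A}; 11 states remain.
P0 = {B,C,D,E,F,G,I,J,L} | {H,K}.
Refine {B,C,D,E,F,G,I,J,L} on symbol 0: members go to different blocks, giving {B,D,E,F,I,J} and {C,G,L}.
Refine {B,D,E,F,I,J} on symbol 1: members go to different blocks, giving {B,E,F,I,J} and {D}.
Split {B,E,F,I,J} by δ(·,0) → {B,F,J} and {E,I}.
Split {C,G,L} by δ(·,2) → {G,L} and {C}.
No further refinement is possible. Final partition (6 blocks): {B,F,J} | {H,K} | {G,L} | {D} | {E,I} | {C}.

6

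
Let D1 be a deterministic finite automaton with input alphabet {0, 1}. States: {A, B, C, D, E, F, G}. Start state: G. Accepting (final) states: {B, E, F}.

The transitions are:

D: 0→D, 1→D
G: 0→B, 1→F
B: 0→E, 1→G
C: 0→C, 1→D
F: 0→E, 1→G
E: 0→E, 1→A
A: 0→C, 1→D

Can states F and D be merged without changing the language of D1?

All states are reachable from the start state.
P0 = {B,E,F} | {A,C,D,G}.
On input 0, block {A,C,D,G} splits into {A,C,D} and {G}.
Refine {B,E,F} on symbol 1: members go to different blocks, giving {B,F} and {E}.
Stable partition: {B,F} | {A,C,D} | {G} | {E} — 4 equivalence classes.
F and D end up in different blocks, so they are distinguishable. For instance, the string 'ε' is accepted from only F.

No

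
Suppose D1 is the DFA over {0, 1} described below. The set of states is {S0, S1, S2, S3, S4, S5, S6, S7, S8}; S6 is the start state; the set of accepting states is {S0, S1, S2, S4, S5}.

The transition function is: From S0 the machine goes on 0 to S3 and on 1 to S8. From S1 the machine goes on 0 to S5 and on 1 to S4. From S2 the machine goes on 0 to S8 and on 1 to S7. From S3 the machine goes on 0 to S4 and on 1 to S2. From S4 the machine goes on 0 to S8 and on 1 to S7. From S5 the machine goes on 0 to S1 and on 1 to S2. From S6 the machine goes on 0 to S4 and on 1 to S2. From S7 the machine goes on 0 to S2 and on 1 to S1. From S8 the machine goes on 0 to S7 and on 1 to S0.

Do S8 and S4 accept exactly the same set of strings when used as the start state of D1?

Every state is reachable, so we keep all 9.
Initial partition by acceptance: {S0,S1,S2,S4,S5} | {S3,S6,S7,S8}.
Refine {S0,S1,S2,S4,S5} on symbol 0: members go to different blocks, giving {S0,S2,S4} and {S1,S5}.
On input 0, block {S3,S6,S7,S8} splits into {S3,S6,S7} and {S8}.
Refine {S0,S2,S4} on symbol 0: members go to different blocks, giving {S2,S4} and {S0}.
On input 1, block {S3,S6,S7} splits into {S3,S6} and {S7}.
Stable partition: {S2,S4} | {S3,S6} | {S1,S5} | {S8} | {S0} | {S7} — 6 equivalence classes.
S8 and S4 end up in different blocks, so they are distinguishable. For instance, the string 'ε' is accepted from only S4.

No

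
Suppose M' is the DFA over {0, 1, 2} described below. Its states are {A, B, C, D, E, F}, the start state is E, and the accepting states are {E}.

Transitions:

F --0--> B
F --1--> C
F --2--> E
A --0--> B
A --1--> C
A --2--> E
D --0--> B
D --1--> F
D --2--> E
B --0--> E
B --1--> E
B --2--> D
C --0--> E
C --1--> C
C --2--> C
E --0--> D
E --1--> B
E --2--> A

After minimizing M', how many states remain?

Initial partition by acceptance: {E} | {A,B,C,D,F}.
Split {A,B,C,D,F} by δ(·,0) → {A,D,F} and {B,C}.
Split {A,D,F} by δ(·,1) → {A,F} and {D}.
Refine {B,C} on symbol 1: members go to different blocks, giving {B} and {C}.
The partition is now stable with 5 blocks: {E} | {A,F} | {B} | {D} | {C}.

5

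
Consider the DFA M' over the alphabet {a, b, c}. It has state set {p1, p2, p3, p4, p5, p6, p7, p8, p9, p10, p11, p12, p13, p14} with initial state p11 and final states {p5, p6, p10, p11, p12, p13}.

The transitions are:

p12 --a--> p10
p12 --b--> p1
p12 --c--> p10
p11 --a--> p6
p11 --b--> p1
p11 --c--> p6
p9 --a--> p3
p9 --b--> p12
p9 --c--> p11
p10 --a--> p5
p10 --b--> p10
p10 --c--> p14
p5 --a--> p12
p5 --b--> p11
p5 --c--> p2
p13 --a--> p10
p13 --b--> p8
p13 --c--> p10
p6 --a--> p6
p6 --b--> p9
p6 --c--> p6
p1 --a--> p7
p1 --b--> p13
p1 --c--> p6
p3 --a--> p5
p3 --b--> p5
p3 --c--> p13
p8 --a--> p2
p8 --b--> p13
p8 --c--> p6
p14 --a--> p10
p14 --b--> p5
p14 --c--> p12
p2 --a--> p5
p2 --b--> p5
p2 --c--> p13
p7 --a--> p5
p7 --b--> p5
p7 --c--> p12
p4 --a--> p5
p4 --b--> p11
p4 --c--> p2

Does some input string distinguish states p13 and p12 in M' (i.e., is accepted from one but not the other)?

No

States {p4} cannot be reached from the start state, so discard them.
Initial partition by acceptance: {p5,p6,p10,p11,p12,p13} | {p1,p2,p3,p7,p8,p9,p14}.
Refine {p5,p6,p10,p11,p12,p13} on symbol b: members go to different blocks, giving {p6,p11,p12,p13} and {p5,p10}.
Split {p6,p11,p12,p13} by δ(·,a) → {p6,p11} and {p12,p13}.
Split {p1,p2,p3,p7,p8,p9,p14} by δ(·,a) → {p2,p3,p7,p14} and {p1,p8,p9}.
Refine {p5,p10} on symbol a: members go to different blocks, giving {p5} and {p10}.
On input a, block {p2,p3,p7,p14} splits into {p2,p3,p7} and {p14}.
Stable partition: {p6,p11} | {p2,p3,p7} | {p5} | {p12,p13} | {p1,p8,p9} | {p10} | {p14} — 7 equivalence classes.
p13 and p12 lie in the same block of the stable partition, so they are equivalent — no string distinguishes them.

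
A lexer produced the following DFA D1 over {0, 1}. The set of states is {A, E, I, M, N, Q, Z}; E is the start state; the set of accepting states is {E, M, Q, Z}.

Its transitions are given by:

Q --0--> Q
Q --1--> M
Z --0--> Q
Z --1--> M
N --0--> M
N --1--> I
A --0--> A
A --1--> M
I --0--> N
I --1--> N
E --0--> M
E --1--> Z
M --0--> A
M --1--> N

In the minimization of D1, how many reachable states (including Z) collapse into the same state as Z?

2

All states are reachable from the start state.
P0 = {E,M,Q,Z} | {A,I,N}.
On input 0, block {E,M,Q,Z} splits into {E,Q,Z} and {M}.
Refine {E,Q,Z} on symbol 0: members go to different blocks, giving {Q,Z} and {E}.
Refine {A,I,N} on symbol 0: members go to different blocks, giving {A,I} and {N}.
On input 0, block {A,I} splits into {I} and {A}.
The partition is now stable with 6 blocks: {Q,Z} | {I} | {M} | {E} | {N} | {A}.
The equivalence class containing Z is {Q,Z}, of size 2.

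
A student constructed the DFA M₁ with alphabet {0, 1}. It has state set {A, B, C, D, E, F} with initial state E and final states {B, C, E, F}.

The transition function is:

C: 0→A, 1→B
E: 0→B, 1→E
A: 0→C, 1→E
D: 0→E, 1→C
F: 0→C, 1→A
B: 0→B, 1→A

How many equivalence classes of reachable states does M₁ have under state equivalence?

Reachable states from the start: {A,B,C,E}. Unreachable: {D,F} — drop them.
P0 = {B,C,E} | {A}.
Split {B,C,E} by δ(·,0) → {B,E} and {C}.
Refine {B,E} on symbol 1: members go to different blocks, giving {B} and {E}.
The partition is now stable with 4 blocks: {B} | {A} | {C} | {E}.

4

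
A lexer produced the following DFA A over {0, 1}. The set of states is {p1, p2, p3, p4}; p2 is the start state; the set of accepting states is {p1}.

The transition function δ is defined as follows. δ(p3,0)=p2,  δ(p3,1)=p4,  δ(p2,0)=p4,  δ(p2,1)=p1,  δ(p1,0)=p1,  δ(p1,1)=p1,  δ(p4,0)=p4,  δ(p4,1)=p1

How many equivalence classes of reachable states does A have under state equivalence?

States {p3} cannot be reached from the start state, so discard them.
Initial partition by acceptance: {p1} | {p2,p4}.
No further refinement is possible. Final partition (2 blocks): {p1} | {p2,p4}.

2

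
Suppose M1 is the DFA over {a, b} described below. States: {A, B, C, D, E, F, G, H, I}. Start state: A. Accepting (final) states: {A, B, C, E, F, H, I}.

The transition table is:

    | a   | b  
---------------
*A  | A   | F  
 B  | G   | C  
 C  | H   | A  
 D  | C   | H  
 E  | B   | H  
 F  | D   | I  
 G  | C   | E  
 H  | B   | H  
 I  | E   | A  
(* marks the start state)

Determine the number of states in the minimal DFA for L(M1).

Every state is reachable, so we keep all 9.
Initial partition by acceptance: {A,B,C,E,F,H,I} | {D,G}.
On input a, block {A,B,C,E,F,H,I} splits into {A,C,E,H,I} and {B,F}.
Split {A,C,E,H,I} by δ(·,a) → {A,C,I} and {E,H}.
Refine {A,C,I} on symbol a: members go to different blocks, giving {C,I} and {A}.
Stable partition: {C,I} | {D,G} | {B,F} | {E,H} | {A} — 5 equivalence classes.

5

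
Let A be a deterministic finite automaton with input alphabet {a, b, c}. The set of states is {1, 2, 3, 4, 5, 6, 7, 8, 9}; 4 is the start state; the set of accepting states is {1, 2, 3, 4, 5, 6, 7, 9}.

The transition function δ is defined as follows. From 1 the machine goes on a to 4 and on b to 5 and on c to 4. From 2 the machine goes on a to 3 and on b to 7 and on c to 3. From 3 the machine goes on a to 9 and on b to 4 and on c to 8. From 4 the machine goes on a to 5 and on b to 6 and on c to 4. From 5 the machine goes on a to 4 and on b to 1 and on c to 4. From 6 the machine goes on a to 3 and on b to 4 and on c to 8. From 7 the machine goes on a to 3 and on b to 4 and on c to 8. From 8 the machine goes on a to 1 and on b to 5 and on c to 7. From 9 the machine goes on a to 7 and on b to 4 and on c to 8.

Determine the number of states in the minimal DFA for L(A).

4

States {2} cannot be reached from the start state, so discard them.
P0 = {1,3,4,5,6,7,9} | {8}.
Split {1,3,4,5,6,7,9} by δ(·,c) → {3,6,7,9} and {1,4,5}.
Split {1,4,5} by δ(·,b) → {1,5} and {4}.
The partition is now stable with 4 blocks: {3,6,7,9} | {8} | {1,5} | {4}.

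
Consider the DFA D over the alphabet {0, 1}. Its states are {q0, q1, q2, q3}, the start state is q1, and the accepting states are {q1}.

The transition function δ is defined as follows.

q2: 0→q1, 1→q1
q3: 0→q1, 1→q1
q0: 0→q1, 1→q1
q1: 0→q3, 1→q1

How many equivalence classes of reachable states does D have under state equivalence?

2

Reachable states from the start: {q1,q3}. Unreachable: {q0,q2} — drop them.
Start with accepting vs non-accepting: {q1} | {q3}.
The partition is now stable with 2 blocks: {q1} | {q3}.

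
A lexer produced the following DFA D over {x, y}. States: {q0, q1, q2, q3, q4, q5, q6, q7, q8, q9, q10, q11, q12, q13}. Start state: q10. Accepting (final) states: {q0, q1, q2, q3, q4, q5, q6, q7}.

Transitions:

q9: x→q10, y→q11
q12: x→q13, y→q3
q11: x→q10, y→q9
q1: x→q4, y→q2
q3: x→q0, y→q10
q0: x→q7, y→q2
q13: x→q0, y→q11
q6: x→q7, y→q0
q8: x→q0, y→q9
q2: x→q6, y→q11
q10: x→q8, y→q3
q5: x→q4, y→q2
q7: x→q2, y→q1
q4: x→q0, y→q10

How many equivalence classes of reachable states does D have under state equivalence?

9

States {q5,q12,q13} cannot be reached from the start state, so discard them.
P0 = {q0,q1,q2,q3,q4,q6,q7} | {q8,q9,q10,q11}.
Refine {q0,q1,q2,q3,q4,q6,q7} on symbol y: members go to different blocks, giving {q0,q1,q6,q7} and {q2,q3,q4}.
Split {q0,q1,q6,q7} by δ(·,x) → {q0,q6} and {q1,q7}.
Split {q0,q6} by δ(·,y) → {q0} and {q6}.
On input x, block {q8,q9,q10,q11} splits into {q9,q10,q11} and {q8}.
Split {q9,q10,q11} by δ(·,x) → {q9,q11} and {q10}.
Split {q2,q3,q4} by δ(·,x) → {q3,q4} and {q2}.
On input x, block {q1,q7} splits into {q1} and {q7}.
Stable partition: {q0} | {q9,q11} | {q3,q4} | {q1} | {q6} | {q8} | {q10} | {q2} | {q7} — 9 equivalence classes.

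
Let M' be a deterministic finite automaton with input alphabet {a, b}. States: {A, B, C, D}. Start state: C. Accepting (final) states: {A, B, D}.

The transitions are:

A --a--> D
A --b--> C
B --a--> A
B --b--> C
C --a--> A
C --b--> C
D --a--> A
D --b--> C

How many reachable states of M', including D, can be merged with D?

2

Reachable states from the start: {A,C,D}. Unreachable: {B} — drop them.
Start with accepting vs non-accepting: {A,D} | {C}.
Stable partition: {A,D} | {C} — 2 equivalence classes.
The equivalence class containing D is {A,D}, of size 2.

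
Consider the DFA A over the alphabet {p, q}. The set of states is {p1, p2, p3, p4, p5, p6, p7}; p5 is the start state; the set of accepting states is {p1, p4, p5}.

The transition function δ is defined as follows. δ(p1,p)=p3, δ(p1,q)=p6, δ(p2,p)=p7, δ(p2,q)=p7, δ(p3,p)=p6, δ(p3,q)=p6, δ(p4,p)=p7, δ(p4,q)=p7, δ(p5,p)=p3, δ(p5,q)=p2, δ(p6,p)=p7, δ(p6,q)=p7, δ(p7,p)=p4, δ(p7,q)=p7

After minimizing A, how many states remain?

5

First remove the unreachable states {p1}; 6 states remain.
Initial partition by acceptance: {p4,p5} | {p2,p3,p6,p7}.
On input p, block {p2,p3,p6,p7} splits into {p2,p3,p6} and {p7}.
Refine {p4,p5} on symbol p: members go to different blocks, giving {p4} and {p5}.
On input p, block {p2,p3,p6} splits into {p2,p6} and {p3}.
The partition is now stable with 5 blocks: {p4} | {p2,p6} | {p7} | {p5} | {p3}.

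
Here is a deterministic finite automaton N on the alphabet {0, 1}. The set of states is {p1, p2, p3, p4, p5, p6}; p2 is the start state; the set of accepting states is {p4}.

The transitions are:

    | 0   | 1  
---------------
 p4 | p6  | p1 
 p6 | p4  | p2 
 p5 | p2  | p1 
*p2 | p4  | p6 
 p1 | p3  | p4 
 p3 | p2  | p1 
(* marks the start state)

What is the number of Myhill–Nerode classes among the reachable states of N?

First remove the unreachable states {p5}; 5 states remain.
Initial partition by acceptance: {p4} | {p1,p2,p3,p6}.
On input 0, block {p1,p2,p3,p6} splits into {p1,p3} and {p2,p6}.
Split {p1,p3} by δ(·,0) → {p1} and {p3}.
Stable partition: {p4} | {p1} | {p2,p6} | {p3} — 4 equivalence classes.

4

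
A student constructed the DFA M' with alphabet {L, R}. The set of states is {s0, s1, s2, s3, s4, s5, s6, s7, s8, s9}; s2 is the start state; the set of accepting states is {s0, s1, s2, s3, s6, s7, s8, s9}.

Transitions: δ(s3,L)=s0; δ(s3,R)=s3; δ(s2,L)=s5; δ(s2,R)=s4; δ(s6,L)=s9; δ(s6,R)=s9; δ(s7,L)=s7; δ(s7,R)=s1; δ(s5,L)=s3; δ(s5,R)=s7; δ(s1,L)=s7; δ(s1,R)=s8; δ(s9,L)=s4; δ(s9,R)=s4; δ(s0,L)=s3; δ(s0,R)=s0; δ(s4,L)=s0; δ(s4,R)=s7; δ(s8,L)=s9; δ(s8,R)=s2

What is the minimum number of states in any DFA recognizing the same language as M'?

Reachable states from the start: {s0,s1,s2,s3,s4,s5,s7,s8,s9}. Unreachable: {s6} — drop them.
P0 = {s0,s1,s2,s3,s7,s8,s9} | {s4,s5}.
Split {s0,s1,s2,s3,s7,s8,s9} by δ(·,L) → {s0,s1,s3,s7,s8} and {s2,s9}.
Split {s0,s1,s3,s7,s8} by δ(·,L) → {s0,s1,s3,s7} and {s8}.
On input R, block {s0,s1,s3,s7} splits into {s0,s3,s7} and {s1}.
Split {s0,s3,s7} by δ(·,R) → {s0,s3} and {s7}.
Stable partition: {s0,s3} | {s4,s5} | {s2,s9} | {s8} | {s1} | {s7} — 6 equivalence classes.

6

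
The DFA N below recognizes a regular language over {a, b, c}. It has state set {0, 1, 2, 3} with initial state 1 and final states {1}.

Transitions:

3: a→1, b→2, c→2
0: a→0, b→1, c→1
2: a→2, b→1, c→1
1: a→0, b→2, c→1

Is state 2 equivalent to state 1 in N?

First remove the unreachable states {3}; 3 states remain.
Start with accepting vs non-accepting: {1} | {0,2}.
Stable partition: {1} | {0,2} — 2 equivalence classes.
2 and 1 end up in different blocks, so they are distinguishable. For instance, the string 'ε' is accepted from only 1.

No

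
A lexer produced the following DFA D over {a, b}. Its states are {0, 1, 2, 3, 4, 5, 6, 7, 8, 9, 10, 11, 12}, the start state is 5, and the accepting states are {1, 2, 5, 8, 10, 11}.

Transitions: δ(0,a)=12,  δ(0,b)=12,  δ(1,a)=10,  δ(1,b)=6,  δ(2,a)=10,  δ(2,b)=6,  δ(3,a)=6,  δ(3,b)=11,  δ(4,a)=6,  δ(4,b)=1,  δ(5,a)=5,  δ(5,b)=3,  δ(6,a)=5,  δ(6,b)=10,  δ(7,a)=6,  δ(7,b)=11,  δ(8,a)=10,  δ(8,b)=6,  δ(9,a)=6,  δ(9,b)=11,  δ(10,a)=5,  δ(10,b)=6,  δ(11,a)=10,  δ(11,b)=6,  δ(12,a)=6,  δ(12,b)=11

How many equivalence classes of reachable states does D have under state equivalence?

5

First remove the unreachable states {0,1,2,4,7,8,9,12}; 5 states remain.
P0 = {5,10,11} | {3,6}.
On input a, block {3,6} splits into {3} and {6}.
Refine {5,10,11} on symbol b: members go to different blocks, giving {10,11} and {5}.
Refine {10,11} on symbol a: members go to different blocks, giving {10} and {11}.
No further refinement is possible. Final partition (5 blocks): {10} | {3} | {6} | {5} | {11}.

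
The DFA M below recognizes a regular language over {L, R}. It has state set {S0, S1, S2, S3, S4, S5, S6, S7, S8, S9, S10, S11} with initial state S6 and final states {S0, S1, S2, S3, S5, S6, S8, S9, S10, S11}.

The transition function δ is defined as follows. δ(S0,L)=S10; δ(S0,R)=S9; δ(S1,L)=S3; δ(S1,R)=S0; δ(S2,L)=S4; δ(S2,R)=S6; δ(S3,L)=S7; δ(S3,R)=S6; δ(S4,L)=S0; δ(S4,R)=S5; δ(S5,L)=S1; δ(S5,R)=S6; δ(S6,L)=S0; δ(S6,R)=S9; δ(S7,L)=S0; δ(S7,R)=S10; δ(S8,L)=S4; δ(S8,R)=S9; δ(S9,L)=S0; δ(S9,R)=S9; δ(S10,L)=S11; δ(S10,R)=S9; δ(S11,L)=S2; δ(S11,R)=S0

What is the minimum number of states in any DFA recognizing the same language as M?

6

States {S8} cannot be reached from the start state, so discard them.
Initial partition by acceptance: {S0,S1,S2,S3,S5,S6,S9,S10,S11} | {S4,S7}.
Split {S0,S1,S2,S3,S5,S6,S9,S10,S11} by δ(·,L) → {S0,S1,S5,S6,S9,S10,S11} and {S2,S3}.
On input L, block {S0,S1,S5,S6,S9,S10,S11} splits into {S0,S5,S6,S9,S10} and {S1,S11}.
Refine {S0,S5,S6,S9,S10} on symbol L: members go to different blocks, giving {S0,S6,S9} and {S5,S10}.
Refine {S0,S6,S9} on symbol L: members go to different blocks, giving {S6,S9} and {S0}.
Stable partition: {S6,S9} | {S4,S7} | {S2,S3} | {S1,S11} | {S5,S10} | {S0} — 6 equivalence classes.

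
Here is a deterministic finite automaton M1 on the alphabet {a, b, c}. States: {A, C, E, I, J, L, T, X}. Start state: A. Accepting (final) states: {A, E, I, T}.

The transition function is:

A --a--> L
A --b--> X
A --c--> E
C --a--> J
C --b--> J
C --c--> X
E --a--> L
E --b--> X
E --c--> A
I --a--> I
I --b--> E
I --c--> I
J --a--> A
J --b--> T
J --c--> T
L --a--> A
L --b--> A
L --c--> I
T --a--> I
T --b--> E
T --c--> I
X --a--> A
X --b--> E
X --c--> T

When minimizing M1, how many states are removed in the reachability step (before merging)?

2

Starting at A and following transitions, the reachable set is {A, E, I, L, T, X}. That leaves C, J unreachable — 2 in total.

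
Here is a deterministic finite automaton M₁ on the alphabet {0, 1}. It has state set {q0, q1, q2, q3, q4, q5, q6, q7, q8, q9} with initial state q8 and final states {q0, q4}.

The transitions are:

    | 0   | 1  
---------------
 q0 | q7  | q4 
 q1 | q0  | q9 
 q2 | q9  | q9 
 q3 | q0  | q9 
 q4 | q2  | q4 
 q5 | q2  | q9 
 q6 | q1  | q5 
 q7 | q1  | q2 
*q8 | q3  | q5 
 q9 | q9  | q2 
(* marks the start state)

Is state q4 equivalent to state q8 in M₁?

No

Reachable states from the start: {q0,q1,q2,q3,q4,q5,q7,q8,q9}. Unreachable: {q6} — drop them.
P0 = {q0,q4} | {q1,q2,q3,q5,q7,q8,q9}.
Refine {q1,q2,q3,q5,q7,q8,q9} on symbol 0: members go to different blocks, giving {q2,q5,q7,q8,q9} and {q1,q3}.
Split {q2,q5,q7,q8,q9} by δ(·,0) → {q2,q5,q9} and {q7,q8}.
Refine {q0,q4} on symbol 0: members go to different blocks, giving {q0} and {q4}.
The partition is now stable with 5 blocks: {q0} | {q2,q5,q9} | {q1,q3} | {q7,q8} | {q4}.
q4 and q8 end up in different blocks, so they are distinguishable. For instance, the string 'ε' is accepted from only q4.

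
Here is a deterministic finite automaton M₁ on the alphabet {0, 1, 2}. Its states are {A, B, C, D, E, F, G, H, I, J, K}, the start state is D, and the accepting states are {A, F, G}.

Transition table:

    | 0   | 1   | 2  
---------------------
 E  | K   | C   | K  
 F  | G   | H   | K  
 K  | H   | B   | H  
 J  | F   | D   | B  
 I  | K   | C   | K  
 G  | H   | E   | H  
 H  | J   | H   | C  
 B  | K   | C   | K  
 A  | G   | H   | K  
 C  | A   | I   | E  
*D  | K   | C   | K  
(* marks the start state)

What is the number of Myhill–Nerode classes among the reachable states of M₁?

6

Start with accepting vs non-accepting: {A,F,G} | {B,C,D,E,H,I,J,K}.
On input 0, block {A,F,G} splits into {A,F} and {G}.
Refine {B,C,D,E,H,I,J,K} on symbol 0: members go to different blocks, giving {B,D,E,H,I,K} and {C,J}.
Refine {B,D,E,H,I,K} on symbol 0: members go to different blocks, giving {B,D,E,I,K} and {H}.
Split {B,D,E,I,K} by δ(·,0) → {B,D,E,I} and {K}.
No further refinement is possible. Final partition (6 blocks): {A,F} | {B,D,E,I} | {G} | {C,J} | {H} | {K}.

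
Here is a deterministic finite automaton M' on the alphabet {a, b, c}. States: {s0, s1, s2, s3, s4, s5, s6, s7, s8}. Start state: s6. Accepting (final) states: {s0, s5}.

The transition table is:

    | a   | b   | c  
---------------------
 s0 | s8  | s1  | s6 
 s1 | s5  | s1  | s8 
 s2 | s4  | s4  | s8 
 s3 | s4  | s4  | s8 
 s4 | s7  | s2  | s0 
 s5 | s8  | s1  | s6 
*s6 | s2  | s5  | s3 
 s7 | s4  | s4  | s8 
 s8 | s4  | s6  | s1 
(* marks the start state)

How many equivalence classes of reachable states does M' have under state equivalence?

6

All states are reachable from the start state.
Initial partition by acceptance: {s0,s5} | {s1,s2,s3,s4,s6,s7,s8}.
Split {s1,s2,s3,s4,s6,s7,s8} by δ(·,a) → {s2,s3,s4,s6,s7,s8} and {s1}.
On input b, block {s2,s3,s4,s6,s7,s8} splits into {s2,s3,s4,s7,s8} and {s6}.
Split {s2,s3,s4,s7,s8} by δ(·,b) → {s2,s3,s4,s7} and {s8}.
Refine {s2,s3,s4,s7} on symbol c: members go to different blocks, giving {s2,s3,s7} and {s4}.
Stable partition: {s0,s5} | {s2,s3,s7} | {s1} | {s6} | {s8} | {s4} — 6 equivalence classes.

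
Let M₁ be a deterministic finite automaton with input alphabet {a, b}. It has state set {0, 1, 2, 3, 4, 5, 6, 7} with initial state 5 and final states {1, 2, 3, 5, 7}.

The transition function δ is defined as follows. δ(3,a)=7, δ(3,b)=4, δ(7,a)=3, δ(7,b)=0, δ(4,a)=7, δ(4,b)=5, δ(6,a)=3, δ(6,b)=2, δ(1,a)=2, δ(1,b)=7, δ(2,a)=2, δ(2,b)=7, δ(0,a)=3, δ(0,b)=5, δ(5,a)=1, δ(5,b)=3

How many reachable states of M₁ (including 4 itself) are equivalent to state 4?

First remove the unreachable states {6}; 7 states remain.
Initial partition by acceptance: {1,2,3,5,7} | {0,4}.
On input b, block {1,2,3,5,7} splits into {1,2,5} and {3,7}.
The partition is now stable with 3 blocks: {1,2,5} | {0,4} | {3,7}.
The equivalence class containing 4 is {0,4}, of size 2.

2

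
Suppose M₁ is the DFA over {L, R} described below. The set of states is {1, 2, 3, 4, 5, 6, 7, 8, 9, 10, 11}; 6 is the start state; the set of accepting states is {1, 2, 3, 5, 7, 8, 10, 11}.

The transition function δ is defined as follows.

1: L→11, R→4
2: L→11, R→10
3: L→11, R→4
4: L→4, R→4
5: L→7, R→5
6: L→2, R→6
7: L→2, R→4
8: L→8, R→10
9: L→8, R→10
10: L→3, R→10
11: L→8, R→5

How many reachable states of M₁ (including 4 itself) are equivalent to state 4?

States {1,9} cannot be reached from the start state, so discard them.
Start with accepting vs non-accepting: {2,3,5,7,8,10,11} | {4,6}.
Split {2,3,5,7,8,10,11} by δ(·,R) → {2,5,8,10,11} and {3,7}.
Refine {2,5,8,10,11} on symbol L: members go to different blocks, giving {2,8,11} and {5,10}.
Refine {4,6} on symbol L: members go to different blocks, giving {4} and {6}.
The partition is now stable with 5 blocks: {2,8,11} | {4} | {3,7} | {5,10} | {6}.
State 4 belongs to the block {4}, which has 1 states.

1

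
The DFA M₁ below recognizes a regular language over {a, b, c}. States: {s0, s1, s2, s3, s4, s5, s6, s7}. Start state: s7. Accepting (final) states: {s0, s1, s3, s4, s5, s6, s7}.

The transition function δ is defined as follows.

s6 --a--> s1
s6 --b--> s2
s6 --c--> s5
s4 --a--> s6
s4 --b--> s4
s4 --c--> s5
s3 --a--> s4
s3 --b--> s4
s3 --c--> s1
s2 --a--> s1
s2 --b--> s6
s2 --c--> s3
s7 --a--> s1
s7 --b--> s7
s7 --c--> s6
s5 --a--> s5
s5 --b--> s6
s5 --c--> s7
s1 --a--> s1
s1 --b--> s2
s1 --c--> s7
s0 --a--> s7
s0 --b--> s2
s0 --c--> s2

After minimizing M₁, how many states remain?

7

Reachable states from the start: {s1,s2,s3,s4,s5,s6,s7}. Unreachable: {s0} — drop them.
Start with accepting vs non-accepting: {s1,s3,s4,s5,s6,s7} | {s2}.
Split {s1,s3,s4,s5,s6,s7} by δ(·,b) → {s3,s4,s5,s7} and {s1,s6}.
On input a, block {s3,s4,s5,s7} splits into {s3,s5} and {s4,s7}.
Refine {s3,s5} on symbol a: members go to different blocks, giving {s3} and {s5}.
Refine {s1,s6} on symbol c: members go to different blocks, giving {s1} and {s6}.
Split {s4,s7} by δ(·,a) → {s4} and {s7}.
No further refinement is possible. Final partition (7 blocks): {s3} | {s2} | {s1} | {s4} | {s5} | {s6} | {s7}.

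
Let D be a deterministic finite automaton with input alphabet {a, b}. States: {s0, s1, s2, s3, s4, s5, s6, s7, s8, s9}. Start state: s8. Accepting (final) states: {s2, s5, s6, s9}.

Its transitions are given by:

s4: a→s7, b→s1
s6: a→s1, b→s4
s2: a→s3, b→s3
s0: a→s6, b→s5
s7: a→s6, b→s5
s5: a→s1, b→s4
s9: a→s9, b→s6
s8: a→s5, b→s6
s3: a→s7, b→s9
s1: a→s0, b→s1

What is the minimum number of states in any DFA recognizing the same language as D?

3

Reachable states from the start: {s0,s1,s4,s5,s6,s7,s8}. Unreachable: {s2,s3,s9} — drop them.
Start with accepting vs non-accepting: {s5,s6} | {s0,s1,s4,s7,s8}.
Split {s0,s1,s4,s7,s8} by δ(·,a) → {s0,s7,s8} and {s1,s4}.
Stable partition: {s5,s6} | {s0,s7,s8} | {s1,s4} — 3 equivalence classes.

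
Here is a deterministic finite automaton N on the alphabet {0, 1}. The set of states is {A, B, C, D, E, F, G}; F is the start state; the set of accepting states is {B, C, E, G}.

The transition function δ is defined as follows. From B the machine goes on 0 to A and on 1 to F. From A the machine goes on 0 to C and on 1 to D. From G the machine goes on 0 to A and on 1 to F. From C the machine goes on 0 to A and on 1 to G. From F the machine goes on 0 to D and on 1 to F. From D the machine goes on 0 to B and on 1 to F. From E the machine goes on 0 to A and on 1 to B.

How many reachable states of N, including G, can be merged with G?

2

First remove the unreachable states {E}; 6 states remain.
P0 = {B,C,G} | {A,D,F}.
On input 1, block {B,C,G} splits into {B,G} and {C}.
Split {A,D,F} by δ(·,0) → {A} and {D} and {F}.
No further refinement is possible. Final partition (5 blocks): {B,G} | {A} | {C} | {D} | {F}.
State G belongs to the block {B,G}, which has 2 states.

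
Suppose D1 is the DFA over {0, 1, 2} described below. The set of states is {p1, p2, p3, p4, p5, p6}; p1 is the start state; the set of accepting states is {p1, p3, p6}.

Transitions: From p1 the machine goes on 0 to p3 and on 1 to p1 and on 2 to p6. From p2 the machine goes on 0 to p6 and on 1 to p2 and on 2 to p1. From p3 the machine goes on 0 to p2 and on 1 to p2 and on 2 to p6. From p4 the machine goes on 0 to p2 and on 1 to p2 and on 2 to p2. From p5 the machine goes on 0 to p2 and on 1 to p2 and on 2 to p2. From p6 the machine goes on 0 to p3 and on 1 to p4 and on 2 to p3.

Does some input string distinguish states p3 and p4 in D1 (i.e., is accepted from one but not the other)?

Yes

Reachable states from the start: {p1,p2,p3,p4,p6}. Unreachable: {p5} — drop them.
Initial partition by acceptance: {p1,p3,p6} | {p2,p4}.
Refine {p1,p3,p6} on symbol 0: members go to different blocks, giving {p1,p6} and {p3}.
On input 1, block {p1,p6} splits into {p1} and {p6}.
Refine {p2,p4} on symbol 0: members go to different blocks, giving {p2} and {p4}.
No further refinement is possible. Final partition (5 blocks): {p1} | {p2} | {p3} | {p6} | {p4}.
p3 and p4 end up in different blocks, so they are distinguishable. For instance, the string 'ε' is accepted from only p3.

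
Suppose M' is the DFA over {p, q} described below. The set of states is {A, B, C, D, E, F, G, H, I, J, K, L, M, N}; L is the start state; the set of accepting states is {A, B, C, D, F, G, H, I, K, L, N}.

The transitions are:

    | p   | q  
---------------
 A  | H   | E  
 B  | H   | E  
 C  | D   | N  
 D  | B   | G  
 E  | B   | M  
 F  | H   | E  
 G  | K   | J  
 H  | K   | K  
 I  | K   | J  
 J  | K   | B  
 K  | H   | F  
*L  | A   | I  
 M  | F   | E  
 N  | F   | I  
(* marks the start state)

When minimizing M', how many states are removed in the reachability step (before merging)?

4

BFS from L reaches {A, B, E, F, H, I, J, K, L, M}; the 4 state(s) C, D, G, N are never visited.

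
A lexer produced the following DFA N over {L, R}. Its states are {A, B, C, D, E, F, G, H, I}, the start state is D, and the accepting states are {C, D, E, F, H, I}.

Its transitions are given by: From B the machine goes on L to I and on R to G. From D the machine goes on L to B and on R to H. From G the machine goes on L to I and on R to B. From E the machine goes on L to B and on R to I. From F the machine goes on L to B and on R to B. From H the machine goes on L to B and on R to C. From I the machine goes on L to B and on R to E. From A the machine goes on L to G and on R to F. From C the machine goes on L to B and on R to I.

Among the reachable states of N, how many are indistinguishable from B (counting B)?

States {A,F} cannot be reached from the start state, so discard them.
Initial partition by acceptance: {C,D,E,H,I} | {B,G}.
No further refinement is possible. Final partition (2 blocks): {C,D,E,H,I} | {B,G}.
State B belongs to the block {B,G}, which has 2 states.

2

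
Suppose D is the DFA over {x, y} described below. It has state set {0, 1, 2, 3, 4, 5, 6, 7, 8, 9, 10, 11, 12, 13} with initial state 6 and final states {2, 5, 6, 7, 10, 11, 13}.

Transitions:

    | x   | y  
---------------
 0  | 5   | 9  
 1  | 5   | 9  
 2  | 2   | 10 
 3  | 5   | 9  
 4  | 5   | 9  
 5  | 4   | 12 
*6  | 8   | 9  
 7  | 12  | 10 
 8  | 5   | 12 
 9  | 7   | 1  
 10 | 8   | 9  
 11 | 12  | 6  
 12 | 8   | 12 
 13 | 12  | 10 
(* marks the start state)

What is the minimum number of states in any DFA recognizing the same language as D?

7

First remove the unreachable states {0,2,3,11,13}; 9 states remain.
Start with accepting vs non-accepting: {5,6,7,10} | {1,4,8,9,12}.
Refine {5,6,7,10} on symbol y: members go to different blocks, giving {5,6,10} and {7}.
Refine {1,4,8,9,12} on symbol x: members go to different blocks, giving {1,4,8} and {9} and {12}.
Split {5,6,10} by δ(·,y) → {6,10} and {5}.
Split {1,4,8} by δ(·,y) → {1,4} and {8}.
No further refinement is possible. Final partition (7 blocks): {6,10} | {1,4} | {7} | {9} | {12} | {5} | {8}.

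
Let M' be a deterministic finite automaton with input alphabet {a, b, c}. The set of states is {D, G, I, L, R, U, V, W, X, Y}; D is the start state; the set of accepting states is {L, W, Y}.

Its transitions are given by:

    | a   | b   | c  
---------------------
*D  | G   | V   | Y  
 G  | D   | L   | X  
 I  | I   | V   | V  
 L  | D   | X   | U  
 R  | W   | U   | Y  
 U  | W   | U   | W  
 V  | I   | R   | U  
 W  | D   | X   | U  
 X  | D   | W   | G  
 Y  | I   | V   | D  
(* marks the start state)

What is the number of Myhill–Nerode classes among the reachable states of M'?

8

Every state is reachable, so we keep all 10.
Start with accepting vs non-accepting: {L,W,Y} | {D,G,I,R,U,V,X}.
Refine {D,G,I,R,U,V,X} on symbol a: members go to different blocks, giving {D,G,I,V,X} and {R,U}.
Split {L,W,Y} by δ(·,c) → {L,W} and {Y}.
Refine {D,G,I,V,X} on symbol b: members go to different blocks, giving {D,I} and {G,X} and {V}.
Split {D,I} by δ(·,a) → {I} and {D}.
Refine {R,U} on symbol c: members go to different blocks, giving {U} and {R}.
The partition is now stable with 8 blocks: {L,W} | {I} | {U} | {Y} | {G,X} | {V} | {D} | {R}.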